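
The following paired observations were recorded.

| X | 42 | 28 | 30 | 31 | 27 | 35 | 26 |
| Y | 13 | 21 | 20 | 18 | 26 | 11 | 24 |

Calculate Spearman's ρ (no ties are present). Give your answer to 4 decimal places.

Rank X: 7, 3, 4, 5, 2, 6, 1
Rank Y: 2, 5, 4, 3, 7, 1, 6
d = rank(X) − rank(Y): 5, -2, 0, 2, -5, 5, -5; Σd² = 108
ρ = 1 − 6Σd² / [n(n²−1)] = 1 − 6×108 / (7×48) = 1 − 648/336 ≈ -0.9286

-0.9286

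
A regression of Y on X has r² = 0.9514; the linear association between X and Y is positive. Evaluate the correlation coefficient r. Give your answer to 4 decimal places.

0.9754

|r| = √0.9514 = 0.9754
The association is positive, so r = 0.9754.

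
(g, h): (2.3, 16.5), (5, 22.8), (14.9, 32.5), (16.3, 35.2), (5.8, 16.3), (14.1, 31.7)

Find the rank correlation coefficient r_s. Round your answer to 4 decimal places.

0.8286

Rank g: 1, 2, 5, 6, 3, 4
Rank h: 2, 3, 5, 6, 1, 4
d = rank(g) − rank(h): -1, -1, 0, 0, 2, 0; Σd² = 6
ρ = 1 − 6Σd² / [n(n²−1)] = 1 − 6×6 / (6×35) = 1 − 36/210 ≈ 0.8286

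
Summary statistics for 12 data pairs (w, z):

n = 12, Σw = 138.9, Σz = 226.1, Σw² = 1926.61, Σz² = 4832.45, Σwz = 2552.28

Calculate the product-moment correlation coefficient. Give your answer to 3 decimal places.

r = (nΣwz − ΣwΣz) / √[(nΣw² − (Σw)²)(nΣz² − (Σz)²)]
Numerator: 12×2552.28 − 138.9×226.1 = -777.93
Denominator: √[(23119.32 − 19293.21)(57989.4 − 51121.21)] = √[3826.11 × 6868.19] = 5126.2511
r = -777.93 / 5126.2511 ≈ -0.152

-0.152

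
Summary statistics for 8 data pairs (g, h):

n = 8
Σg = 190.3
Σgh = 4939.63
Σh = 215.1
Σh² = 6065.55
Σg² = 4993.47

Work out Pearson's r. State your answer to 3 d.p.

-0.488

r = (nΣgh − ΣgΣh) / √[(nΣg² − (Σg)²)(nΣh² − (Σh)²)]
Numerator: 8×4939.63 − 190.3×215.1 = -1416.49
Denominator: √[(39947.76 − 36214.09)(48524.4 − 46268.01)] = √[3733.67 × 2256.39] = 2902.5188
r = -1416.49 / 2902.5188 ≈ -0.488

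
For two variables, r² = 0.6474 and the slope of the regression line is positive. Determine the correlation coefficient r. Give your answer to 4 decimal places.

|r| = √0.6474 = 0.8046
The association is positive, so r = 0.8046.

0.8046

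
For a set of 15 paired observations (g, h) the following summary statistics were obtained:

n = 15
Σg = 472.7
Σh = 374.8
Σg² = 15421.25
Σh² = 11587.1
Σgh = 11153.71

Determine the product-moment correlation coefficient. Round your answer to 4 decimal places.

-0.6088

r = (nΣgh − ΣgΣh) / √[(nΣg² − (Σg)²)(nΣh² − (Σh)²)]
Numerator: 15×11153.71 − 472.7×374.8 = -9862.31
Denominator: √[(231318.75 − 223445.29)(173806.5 − 140475.04)] = √[7873.46 × 33331.46] = 16199.8123
r = -9862.31 / 16199.8123 ≈ -0.6088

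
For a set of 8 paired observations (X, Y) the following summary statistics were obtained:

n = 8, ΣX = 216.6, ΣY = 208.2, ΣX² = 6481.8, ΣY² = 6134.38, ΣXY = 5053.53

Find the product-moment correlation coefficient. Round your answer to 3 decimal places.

-0.878

r = (nΣXY − ΣXΣY) / √[(nΣX² − (ΣX)²)(nΣY² − (ΣY)²)]
Numerator: 8×5053.53 − 216.6×208.2 = -4667.88
Denominator: √[(51854.4 − 46915.56)(49075.04 − 43347.24)] = √[4938.84 × 5727.8] = 5318.7111
r = -4667.88 / 5318.7111 ≈ -0.878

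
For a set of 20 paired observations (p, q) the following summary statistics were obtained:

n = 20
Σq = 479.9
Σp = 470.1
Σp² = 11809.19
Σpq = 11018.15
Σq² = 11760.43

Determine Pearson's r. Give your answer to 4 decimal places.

r = (nΣpq − ΣpΣq) / √[(nΣp² − (Σp)²)(nΣq² − (Σq)²)]
Numerator: 20×11018.15 − 470.1×479.9 = -5237.99
Denominator: √[(236183.8 − 220994.01)(235208.6 − 230304.01)] = √[15189.79 × 4904.59] = 8631.3204
r = -5237.99 / 8631.3204 ≈ -0.6069

-0.6069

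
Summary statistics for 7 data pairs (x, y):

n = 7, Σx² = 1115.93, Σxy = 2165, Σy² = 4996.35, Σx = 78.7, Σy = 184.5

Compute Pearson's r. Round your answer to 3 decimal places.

r = (nΣxy − ΣxΣy) / √[(nΣx² − (Σx)²)(nΣy² − (Σy)²)]
Numerator: 7×2165 − 78.7×184.5 = 634.85
Denominator: √[(7811.51 − 6193.69)(34974.45 − 34040.25)] = √[1617.82 × 934.2] = 1229.3769
r = 634.85 / 1229.3769 ≈ 0.516

0.516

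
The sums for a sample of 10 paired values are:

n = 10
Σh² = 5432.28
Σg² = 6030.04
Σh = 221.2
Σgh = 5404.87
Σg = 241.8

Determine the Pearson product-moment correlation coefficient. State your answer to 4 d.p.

0.1789

r = (nΣgh − ΣgΣh) / √[(nΣg² − (Σg)²)(nΣh² − (Σh)²)]
Numerator: 10×5404.87 − 241.8×221.2 = 562.54
Denominator: √[(60300.4 − 58467.24)(54322.8 − 48929.44)] = √[1833.16 × 5393.36] = 3144.3428
r = 562.54 / 3144.3428 ≈ 0.1789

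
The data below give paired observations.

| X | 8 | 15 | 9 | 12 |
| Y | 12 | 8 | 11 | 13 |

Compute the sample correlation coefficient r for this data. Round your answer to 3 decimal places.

n = 4, ΣX = 44, ΣY = 44, ΣX² = 514, ΣY² = 498, ΣXY = 471
nΣXY − ΣXΣY = 1884 − 1936 = -52
nΣX² − (ΣX)² = 2056 − 1936 = 120; nΣY² − (ΣY)² = 1992 − 1936 = 56
r = -52 / √(120 × 56) = -52 / 81.9756 ≈ -0.634

-0.634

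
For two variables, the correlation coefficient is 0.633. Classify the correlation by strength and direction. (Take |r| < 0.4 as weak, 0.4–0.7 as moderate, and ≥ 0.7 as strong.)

moderate positive

r = 0.633 > 0 so the relationship is positive.
|r| = 0.633, which falls in the moderate range.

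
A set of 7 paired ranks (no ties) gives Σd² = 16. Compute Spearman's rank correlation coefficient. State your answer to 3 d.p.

ρ = 1 − 6Σd² / [n(n²−1)] = 1 − 6×16 / (7×48)
  = 1 − 96/336 = 1 − 0.2857 ≈ 0.714

0.714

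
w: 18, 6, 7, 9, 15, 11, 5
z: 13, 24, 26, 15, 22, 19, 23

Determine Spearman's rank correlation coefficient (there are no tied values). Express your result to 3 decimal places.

-0.714

Rank w: 7, 2, 3, 4, 6, 5, 1
Rank z: 1, 6, 7, 2, 4, 3, 5
d = rank(w) − rank(z): 6, -4, -4, 2, 2, 2, -4; Σd² = 96
ρ = 1 − 6Σd² / [n(n²−1)] = 1 − 6×96 / (7×48) = 1 − 576/336 ≈ -0.714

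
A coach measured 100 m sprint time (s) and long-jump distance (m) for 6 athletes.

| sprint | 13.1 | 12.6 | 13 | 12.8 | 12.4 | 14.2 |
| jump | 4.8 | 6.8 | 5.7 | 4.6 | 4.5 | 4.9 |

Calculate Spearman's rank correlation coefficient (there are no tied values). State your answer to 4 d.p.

0.2571

Rank sprint: 5, 2, 4, 3, 1, 6
Rank jump: 3, 6, 5, 2, 1, 4
d = rank(sprint) − rank(jump): 2, -4, -1, 1, 0, 2; Σd² = 26
ρ = 1 − 6Σd² / [n(n²−1)] = 1 − 6×26 / (6×35) = 1 − 156/210 ≈ 0.2571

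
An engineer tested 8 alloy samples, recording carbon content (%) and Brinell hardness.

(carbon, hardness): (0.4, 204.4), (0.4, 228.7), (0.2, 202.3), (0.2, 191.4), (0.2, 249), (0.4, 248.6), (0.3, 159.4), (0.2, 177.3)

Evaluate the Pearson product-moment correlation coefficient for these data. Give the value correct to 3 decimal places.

n = 8, Σx = 2.3, Σy = 1661.1, Σx² = 0.73, Σy² = 352288.91, Σxy = 484.5
nΣxy − ΣxΣy = 3876 − 3820.53 = 55.47
nΣx² − (Σx)² = 5.84 − 5.29 = 0.55; nΣy² − (Σy)² = 2818311.28 − 2759253.21 = 59058.07
r = 55.47 / √(0.55 × 59058.07) = 55.47 / 180.2275 ≈ 0.308

0.308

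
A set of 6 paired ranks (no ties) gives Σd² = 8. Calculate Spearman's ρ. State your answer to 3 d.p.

ρ = 1 − 6Σd² / [n(n²−1)] = 1 − 6×8 / (6×35)
  = 1 − 48/210 = 1 − 0.2286 ≈ 0.771

0.771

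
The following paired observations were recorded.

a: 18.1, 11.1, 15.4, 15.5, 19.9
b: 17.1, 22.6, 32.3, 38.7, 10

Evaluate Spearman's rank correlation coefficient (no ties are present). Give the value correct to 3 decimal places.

Rank a: 4, 1, 2, 3, 5
Rank b: 2, 3, 4, 5, 1
d = rank(a) − rank(b): 2, -2, -2, -2, 4; Σd² = 32
ρ = 1 − 6Σd² / [n(n²−1)] = 1 − 6×32 / (5×24) = 1 − 192/120 ≈ -0.600

-0.600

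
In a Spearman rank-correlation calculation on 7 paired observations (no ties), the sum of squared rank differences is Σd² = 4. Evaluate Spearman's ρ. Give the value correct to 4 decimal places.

ρ = 1 − 6Σd² / [n(n²−1)] = 1 − 6×4 / (7×48)
  = 1 − 24/336 = 1 − 0.07143 ≈ 0.9286

0.9286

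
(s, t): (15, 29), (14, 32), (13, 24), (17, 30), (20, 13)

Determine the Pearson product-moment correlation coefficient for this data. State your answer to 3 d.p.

-0.677

n = 5, Σs = 79, Σt = 128, Σs² = 1279, Σt² = 3510, Σst = 1965
nΣst − ΣsΣt = 9825 − 10112 = -287
nΣs² − (Σs)² = 6395 − 6241 = 154; nΣt² − (Σt)² = 17550 − 16384 = 1166
r = -287 / √(154 × 1166) = -287 / 423.7499 ≈ -0.677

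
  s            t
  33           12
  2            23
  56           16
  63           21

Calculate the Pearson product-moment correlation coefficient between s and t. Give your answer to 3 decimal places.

n = 4, Σs = 154, Σt = 72, Σs² = 8198, Σt² = 1370, Σst = 2661
nΣst − ΣsΣt = 10644 − 11088 = -444
nΣs² − (Σs)² = 32792 − 23716 = 9076; nΣt² − (Σt)² = 5480 − 5184 = 296
r = -444 / √(9076 × 296) = -444 / 1639.0534 ≈ -0.271

-0.271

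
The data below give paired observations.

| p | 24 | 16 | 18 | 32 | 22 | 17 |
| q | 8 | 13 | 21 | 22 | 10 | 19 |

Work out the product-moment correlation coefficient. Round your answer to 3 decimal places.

0.143

n = 6, Σp = 129, Σq = 93, Σp² = 2953, Σq² = 1619, Σpq = 2025
nΣpq − ΣpΣq = 12150 − 11997 = 153
nΣp² − (Σp)² = 17718 − 16641 = 1077; nΣq² − (Σq)² = 9714 − 8649 = 1065
r = 153 / √(1077 × 1065) = 153 / 1070.9832 ≈ 0.143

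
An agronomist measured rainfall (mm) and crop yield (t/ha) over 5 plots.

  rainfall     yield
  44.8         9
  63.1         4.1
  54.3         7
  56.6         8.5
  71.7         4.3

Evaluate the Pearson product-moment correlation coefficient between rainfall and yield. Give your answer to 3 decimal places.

-0.868

n = 5, Σx = 290.5, Σy = 32.9, Σx² = 17281.59, Σy² = 237.55, Σxy = 1831.42
nΣxy − ΣxΣy = 9157.1 − 9557.45 = -400.35
nΣx² − (Σx)² = 86407.95 − 84390.25 = 2017.7; nΣy² − (Σy)² = 1187.75 − 1082.41 = 105.34
r = -400.35 / √(2017.7 × 105.34) = -400.35 / 461.0255 ≈ -0.868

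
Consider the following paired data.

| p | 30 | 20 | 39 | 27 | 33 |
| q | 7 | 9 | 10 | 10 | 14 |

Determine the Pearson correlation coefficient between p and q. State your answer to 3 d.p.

n = 5, Σp = 149, Σq = 50, Σp² = 4639, Σq² = 526, Σpq = 1512
nΣpq − ΣpΣq = 7560 − 7450 = 110
nΣp² − (Σp)² = 23195 − 22201 = 994; nΣq² − (Σq)² = 2630 − 2500 = 130
r = 110 / √(994 × 130) = 110 / 359.4718 ≈ 0.306

0.306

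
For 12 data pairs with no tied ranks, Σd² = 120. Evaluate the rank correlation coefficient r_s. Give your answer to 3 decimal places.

0.580

ρ = 1 − 6Σd² / [n(n²−1)] = 1 − 6×120 / (12×143)
  = 1 − 720/1716 = 1 − 0.4196 ≈ 0.580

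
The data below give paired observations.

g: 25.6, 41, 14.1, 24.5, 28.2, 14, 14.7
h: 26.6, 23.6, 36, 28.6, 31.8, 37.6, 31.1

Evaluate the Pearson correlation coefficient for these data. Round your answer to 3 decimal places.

-0.840

n = 7, Σg = 162.1, Σh = 215.3, Σg² = 4342.75, Σh² = 6770.69, Σgh = 4737.19
nΣgh − ΣgΣh = 33160.33 − 34900.13 = -1739.8
nΣg² − (Σg)² = 30399.25 − 26276.41 = 4122.84; nΣh² − (Σh)² = 47394.83 − 46354.09 = 1040.74
r = -1739.8 / √(4122.84 × 1040.74) = -1739.8 / 2071.4257 ≈ -0.840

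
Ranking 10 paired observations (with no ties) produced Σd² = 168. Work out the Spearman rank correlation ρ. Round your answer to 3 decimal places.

-0.018

ρ = 1 − 6Σd² / [n(n²−1)] = 1 − 6×168 / (10×99)
  = 1 − 1008/990 = 1 − 1.0182 ≈ -0.018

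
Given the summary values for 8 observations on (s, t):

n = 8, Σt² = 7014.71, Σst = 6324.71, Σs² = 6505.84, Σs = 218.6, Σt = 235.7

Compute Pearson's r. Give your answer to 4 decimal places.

r = (nΣst − ΣsΣt) / √[(nΣs² − (Σs)²)(nΣt² − (Σt)²)]
Numerator: 8×6324.71 − 218.6×235.7 = -926.34
Denominator: √[(52046.72 − 47785.96)(56117.68 − 55554.49)] = √[4260.76 × 563.19] = 1549.0699
r = -926.34 / 1549.0699 ≈ -0.5980

-0.5980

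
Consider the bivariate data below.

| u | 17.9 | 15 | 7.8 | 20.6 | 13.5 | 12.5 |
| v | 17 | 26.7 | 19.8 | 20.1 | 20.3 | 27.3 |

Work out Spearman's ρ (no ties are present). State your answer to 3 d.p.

-0.257

Rank u: 5, 4, 1, 6, 3, 2
Rank v: 1, 5, 2, 3, 4, 6
d = rank(u) − rank(v): 4, -1, -1, 3, -1, -4; Σd² = 44
ρ = 1 − 6Σd² / [n(n²−1)] = 1 − 6×44 / (6×35) = 1 − 264/210 ≈ -0.257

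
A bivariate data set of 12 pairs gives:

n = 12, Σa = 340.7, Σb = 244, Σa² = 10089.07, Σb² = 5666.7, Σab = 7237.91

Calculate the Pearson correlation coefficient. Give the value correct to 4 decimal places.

0.5729

r = (nΣab − ΣaΣb) / √[(nΣa² − (Σa)²)(nΣb² − (Σb)²)]
Numerator: 12×7237.91 − 340.7×244 = 3724.12
Denominator: √[(121068.84 − 116076.49)(68000.4 − 59536)] = √[4992.35 × 8464.4] = 6500.5575
r = 3724.12 / 6500.5575 ≈ 0.5729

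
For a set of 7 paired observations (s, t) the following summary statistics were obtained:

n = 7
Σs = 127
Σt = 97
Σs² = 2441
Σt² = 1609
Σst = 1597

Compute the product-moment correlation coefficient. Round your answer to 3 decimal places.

r = (nΣst − ΣsΣt) / √[(nΣs² − (Σs)²)(nΣt² − (Σt)²)]
Numerator: 7×1597 − 127×97 = -1140
Denominator: √[(17087 − 16129)(11263 − 9409)] = √[958 × 1854] = 1332.7160
r = -1140 / 1332.7160 ≈ -0.855

-0.855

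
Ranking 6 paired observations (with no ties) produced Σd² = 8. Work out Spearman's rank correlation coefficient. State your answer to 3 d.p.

0.771

ρ = 1 − 6Σd² / [n(n²−1)] = 1 − 6×8 / (6×35)
  = 1 − 48/210 = 1 − 0.2286 ≈ 0.771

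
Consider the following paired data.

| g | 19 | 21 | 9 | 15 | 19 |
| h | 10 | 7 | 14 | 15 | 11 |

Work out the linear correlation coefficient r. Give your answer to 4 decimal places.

-0.8026

n = 5, Σg = 83, Σh = 57, Σg² = 1469, Σh² = 691, Σgh = 897
nΣgh − ΣgΣh = 4485 − 4731 = -246
nΣg² − (Σg)² = 7345 − 6889 = 456; nΣh² − (Σh)² = 3455 − 3249 = 206
r = -246 / √(456 × 206) = -246 / 306.4898 ≈ -0.8026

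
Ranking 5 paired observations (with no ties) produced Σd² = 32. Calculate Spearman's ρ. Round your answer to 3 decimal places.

-0.600

ρ = 1 − 6Σd² / [n(n²−1)] = 1 − 6×32 / (5×24)
  = 1 − 192/120 = 1 − 1.6000 ≈ -0.600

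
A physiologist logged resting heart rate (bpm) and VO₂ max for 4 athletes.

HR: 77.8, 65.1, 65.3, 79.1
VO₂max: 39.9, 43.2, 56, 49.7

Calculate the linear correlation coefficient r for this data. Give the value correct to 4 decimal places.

-0.3406

n = 4, Σx = 287.3, Σy = 188.8, Σx² = 20811.75, Σy² = 9064.34, Σxy = 13504.61
nΣxy − ΣxΣy = 54018.44 − 54242.24 = -223.8
nΣx² − (Σx)² = 83247 − 82541.29 = 705.71; nΣy² − (Σy)² = 36257.36 − 35645.44 = 611.92
r = -223.8 / √(705.71 × 611.92) = -223.8 / 657.1439 ≈ -0.3406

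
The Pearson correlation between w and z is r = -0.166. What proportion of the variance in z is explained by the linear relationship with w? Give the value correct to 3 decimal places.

r² = (-0.166)² = 0.028

0.028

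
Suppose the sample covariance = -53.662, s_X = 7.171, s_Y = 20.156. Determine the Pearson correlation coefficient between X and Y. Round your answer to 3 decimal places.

r = Cov(X,Y) / (s_X · s_Y) = -53.662 / (7.171 × 20.156)
  = -53.662 / 144.5387 ≈ -0.371

-0.371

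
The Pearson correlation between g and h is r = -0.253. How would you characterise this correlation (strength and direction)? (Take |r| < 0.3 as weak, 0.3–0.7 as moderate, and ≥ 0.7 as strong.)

weak negative

r = -0.253 < 0 so the relationship is negative.
|r| = 0.253, which falls in the weak range.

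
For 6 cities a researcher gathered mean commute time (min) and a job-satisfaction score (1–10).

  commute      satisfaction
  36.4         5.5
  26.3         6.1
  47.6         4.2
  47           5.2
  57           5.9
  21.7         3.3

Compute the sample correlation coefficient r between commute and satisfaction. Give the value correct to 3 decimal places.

0.340

n = 6, Σx = 236, Σy = 30.2, Σx² = 10211.3, Σy² = 157.84, Σxy = 1212.86
nΣxy − ΣxΣy = 7277.16 − 7127.2 = 149.96
nΣx² − (Σx)² = 61267.8 − 55696 = 5571.8; nΣy² − (Σy)² = 947.04 − 912.04 = 35
r = 149.96 / √(5571.8 × 35) = 149.96 / 441.6028 ≈ 0.340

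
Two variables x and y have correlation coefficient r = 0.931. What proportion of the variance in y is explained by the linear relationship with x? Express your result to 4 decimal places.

0.8668

r² = (0.931)² = 0.8668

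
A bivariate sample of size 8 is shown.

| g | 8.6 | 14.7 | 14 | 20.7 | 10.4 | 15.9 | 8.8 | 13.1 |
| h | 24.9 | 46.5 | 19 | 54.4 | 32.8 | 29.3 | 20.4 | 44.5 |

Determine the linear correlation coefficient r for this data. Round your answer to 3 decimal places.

0.677

n = 8, Σg = 106.2, Σh = 271.8, Σg² = 1524.56, Σh² = 10433.36, Σgh = 3859.23
nΣgh − ΣgΣh = 30873.84 − 28865.16 = 2008.68
nΣg² − (Σg)² = 12196.48 − 11278.44 = 918.04; nΣh² − (Σh)² = 83466.88 − 73875.24 = 9591.64
r = 2008.68 / √(918.04 × 9591.64) = 2008.68 / 2967.4078 ≈ 0.677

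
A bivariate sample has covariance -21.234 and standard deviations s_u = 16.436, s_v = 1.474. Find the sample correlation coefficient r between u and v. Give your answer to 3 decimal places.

r = Cov(u,v) / (s_u · s_v) = -21.234 / (16.436 × 1.474)
  = -21.234 / 24.2267 ≈ -0.876

-0.876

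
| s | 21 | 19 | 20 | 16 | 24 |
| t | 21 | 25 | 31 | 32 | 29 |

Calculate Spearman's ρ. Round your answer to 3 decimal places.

-0.500

Rank s: 4, 2, 3, 1, 5
Rank t: 1, 2, 4, 5, 3
d = rank(s) − rank(t): 3, 0, -1, -4, 2; Σd² = 30
ρ = 1 − 6Σd² / [n(n²−1)] = 1 − 6×30 / (5×24) = 1 − 180/120 ≈ -0.500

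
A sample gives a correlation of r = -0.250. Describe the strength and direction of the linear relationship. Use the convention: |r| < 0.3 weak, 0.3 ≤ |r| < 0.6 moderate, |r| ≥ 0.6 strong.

r = -0.250 < 0 so the relationship is negative.
|r| = 0.250, which falls in the weak range.

weak negative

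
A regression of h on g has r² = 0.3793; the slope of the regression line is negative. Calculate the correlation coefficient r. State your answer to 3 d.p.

|r| = √0.3793 = 0.616
The association is negative, so r = −0.616.

-0.616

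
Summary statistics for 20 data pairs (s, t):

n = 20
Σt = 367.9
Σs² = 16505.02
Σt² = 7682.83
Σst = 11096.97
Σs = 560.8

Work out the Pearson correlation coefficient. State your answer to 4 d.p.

r = (nΣst − ΣsΣt) / √[(nΣs² − (Σs)²)(nΣt² − (Σt)²)]
Numerator: 20×11096.97 − 560.8×367.9 = 15621.08
Denominator: √[(330100.4 − 314496.64)(153656.6 − 135350.41)] = √[15603.76 × 18306.19] = 16901.0472
r = 15621.08 / 16901.0472 ≈ 0.9243

0.9243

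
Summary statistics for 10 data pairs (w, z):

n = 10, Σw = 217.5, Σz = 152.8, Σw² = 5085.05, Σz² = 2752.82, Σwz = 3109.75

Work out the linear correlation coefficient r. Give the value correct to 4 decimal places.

r = (nΣwz − ΣwΣz) / √[(nΣw² − (Σw)²)(nΣz² − (Σz)²)]
Numerator: 10×3109.75 − 217.5×152.8 = -2136.5
Denominator: √[(50850.5 − 47306.25)(27528.2 − 23347.84)] = √[3544.25 × 4180.36] = 3849.1870
r = -2136.5 / 3849.1870 ≈ -0.5551

-0.5551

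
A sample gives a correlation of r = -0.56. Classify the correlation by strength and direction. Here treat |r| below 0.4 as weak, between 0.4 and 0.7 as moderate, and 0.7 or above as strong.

r = -0.56 < 0 so the relationship is negative.
|r| = 0.56, which falls in the moderate range.

moderate negative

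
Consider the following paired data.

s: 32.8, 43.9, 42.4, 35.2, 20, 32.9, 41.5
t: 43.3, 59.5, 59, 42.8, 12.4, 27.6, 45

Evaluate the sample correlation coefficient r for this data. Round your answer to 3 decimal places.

0.933

n = 7, Σs = 248.7, Σt = 289.6, Σs² = 9244.51, Σt² = 13668.5, Σst = 11063.99
nΣst − ΣsΣt = 77447.93 − 72023.52 = 5424.41
nΣs² − (Σs)² = 64711.57 − 61851.69 = 2859.88; nΣt² − (Σt)² = 95679.5 − 83868.16 = 11811.34
r = 5424.41 / √(2859.88 × 11811.34) = 5424.41 / 5811.9717 ≈ 0.933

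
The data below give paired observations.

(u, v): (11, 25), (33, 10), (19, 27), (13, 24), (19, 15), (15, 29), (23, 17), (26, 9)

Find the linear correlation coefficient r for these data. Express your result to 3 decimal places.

n = 8, Σu = 159, Σv = 156, Σu² = 3531, Σv² = 3466, Σuv = 2775
nΣuv − ΣuΣv = 22200 − 24804 = -2604
nΣu² − (Σu)² = 28248 − 25281 = 2967; nΣv² − (Σv)² = 27728 − 24336 = 3392
r = -2604 / √(2967 × 3392) = -2604 / 3172.3909 ≈ -0.821

-0.821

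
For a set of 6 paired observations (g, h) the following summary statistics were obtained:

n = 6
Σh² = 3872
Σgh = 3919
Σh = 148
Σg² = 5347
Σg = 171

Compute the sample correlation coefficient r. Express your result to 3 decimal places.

r = (nΣgh − ΣgΣh) / √[(nΣg² − (Σg)²)(nΣh² − (Σh)²)]
Numerator: 6×3919 − 171×148 = -1794
Denominator: √[(32082 − 29241)(23232 − 21904)] = √[2841 × 1328] = 1942.3820
r = -1794 / 1942.3820 ≈ -0.924

-0.924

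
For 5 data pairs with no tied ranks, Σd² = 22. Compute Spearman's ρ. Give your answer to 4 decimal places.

-0.1000

ρ = 1 − 6Σd² / [n(n²−1)] = 1 − 6×22 / (5×24)
  = 1 − 132/120 = 1 − 1.10000 ≈ -0.1000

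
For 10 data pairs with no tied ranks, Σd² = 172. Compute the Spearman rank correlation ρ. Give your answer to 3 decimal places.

ρ = 1 − 6Σd² / [n(n²−1)] = 1 − 6×172 / (10×99)
  = 1 − 1032/990 = 1 − 1.0424 ≈ -0.042

-0.042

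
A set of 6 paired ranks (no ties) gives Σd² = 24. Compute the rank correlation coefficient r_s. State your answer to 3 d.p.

0.314

ρ = 1 − 6Σd² / [n(n²−1)] = 1 − 6×24 / (6×35)
  = 1 − 144/210 = 1 − 0.6857 ≈ 0.314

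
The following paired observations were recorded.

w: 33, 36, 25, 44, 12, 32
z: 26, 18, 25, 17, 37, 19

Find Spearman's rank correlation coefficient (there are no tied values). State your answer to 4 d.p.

-0.8286

Rank w: 4, 5, 2, 6, 1, 3
Rank z: 5, 2, 4, 1, 6, 3
d = rank(w) − rank(z): -1, 3, -2, 5, -5, 0; Σd² = 64
ρ = 1 − 6Σd² / [n(n²−1)] = 1 − 6×64 / (6×35) = 1 − 384/210 ≈ -0.8286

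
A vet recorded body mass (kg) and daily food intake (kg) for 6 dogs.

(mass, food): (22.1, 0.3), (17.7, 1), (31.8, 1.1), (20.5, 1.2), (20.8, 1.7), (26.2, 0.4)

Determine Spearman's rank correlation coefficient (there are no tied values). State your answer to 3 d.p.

-0.257

Rank mass: 4, 1, 6, 2, 3, 5
Rank food: 1, 3, 4, 5, 6, 2
d = rank(mass) − rank(food): 3, -2, 2, -3, -3, 3; Σd² = 44
ρ = 1 − 6Σd² / [n(n²−1)] = 1 − 6×44 / (6×35) = 1 − 264/210 ≈ -0.257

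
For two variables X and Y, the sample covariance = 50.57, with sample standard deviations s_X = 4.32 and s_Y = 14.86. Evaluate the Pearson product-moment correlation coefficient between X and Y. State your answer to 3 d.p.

r = Cov(X,Y) / (s_X · s_Y) = 50.57 / (4.32 × 14.86)
  = 50.57 / 64.1952 ≈ 0.788

0.788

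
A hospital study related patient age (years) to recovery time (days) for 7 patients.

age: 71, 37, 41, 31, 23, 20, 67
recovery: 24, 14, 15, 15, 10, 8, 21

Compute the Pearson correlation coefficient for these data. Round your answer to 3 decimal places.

0.972

n = 7, Σx = 290, Σy = 107, Σx² = 14470, Σy² = 1827, Σxy = 5099
nΣxy − ΣxΣy = 35693 − 31030 = 4663
nΣx² − (Σx)² = 101290 − 84100 = 17190; nΣy² − (Σy)² = 12789 − 11449 = 1340
r = 4663 / √(17190 × 1340) = 4663 / 4799.4375 ≈ 0.972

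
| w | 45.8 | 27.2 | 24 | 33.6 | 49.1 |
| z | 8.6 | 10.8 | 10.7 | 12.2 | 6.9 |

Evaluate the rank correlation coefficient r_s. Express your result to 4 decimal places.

Rank w: 4, 2, 1, 3, 5
Rank z: 2, 4, 3, 5, 1
d = rank(w) − rank(z): 2, -2, -2, -2, 4; Σd² = 32
ρ = 1 − 6Σd² / [n(n²−1)] = 1 − 6×32 / (5×24) = 1 − 192/120 ≈ -0.6000

-0.6000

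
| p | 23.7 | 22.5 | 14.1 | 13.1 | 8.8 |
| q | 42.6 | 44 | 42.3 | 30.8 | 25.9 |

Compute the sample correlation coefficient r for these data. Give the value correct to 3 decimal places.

n = 5, Σp = 82.2, Σq = 185.6, Σp² = 1515.8, Σq² = 7159.5, Σpq = 3227.45
nΣpq − ΣpΣq = 16137.25 − 15256.32 = 880.93
nΣp² − (Σp)² = 7579 − 6756.84 = 822.16; nΣq² − (Σq)² = 35797.5 − 34447.36 = 1350.14
r = 880.93 / √(822.16 × 1350.14) = 880.93 / 1053.5801 ≈ 0.836

0.836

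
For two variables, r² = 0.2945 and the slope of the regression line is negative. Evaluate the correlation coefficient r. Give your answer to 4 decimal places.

|r| = √0.2945 = 0.5427
The association is negative, so r = −0.5427.

-0.5427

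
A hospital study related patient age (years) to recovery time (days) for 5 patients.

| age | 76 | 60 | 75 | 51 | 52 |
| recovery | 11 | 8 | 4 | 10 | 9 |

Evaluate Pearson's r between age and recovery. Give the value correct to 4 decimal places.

n = 5, Σx = 314, Σy = 42, Σx² = 20306, Σy² = 382, Σxy = 2594
nΣxy − ΣxΣy = 12970 − 13188 = -218
nΣx² − (Σx)² = 101530 − 98596 = 2934; nΣy² − (Σy)² = 1910 − 1764 = 146
r = -218 / √(2934 × 146) = -218 / 654.4952 ≈ -0.3331

-0.3331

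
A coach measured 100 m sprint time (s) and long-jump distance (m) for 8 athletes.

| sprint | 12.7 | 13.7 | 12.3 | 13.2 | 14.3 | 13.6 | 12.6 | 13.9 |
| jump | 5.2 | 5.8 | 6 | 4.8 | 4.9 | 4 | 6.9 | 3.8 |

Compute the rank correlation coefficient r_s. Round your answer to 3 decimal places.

Rank sprint: 3, 6, 1, 4, 8, 5, 2, 7
Rank jump: 5, 6, 7, 3, 4, 2, 8, 1
d = rank(sprint) − rank(jump): -2, 0, -6, 1, 4, 3, -6, 6; Σd² = 138
ρ = 1 − 6Σd² / [n(n²−1)] = 1 − 6×138 / (8×63) = 1 − 828/504 ≈ -0.643

-0.643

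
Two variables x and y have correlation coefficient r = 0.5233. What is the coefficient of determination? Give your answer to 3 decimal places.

0.274

r² = (0.5233)² = 0.274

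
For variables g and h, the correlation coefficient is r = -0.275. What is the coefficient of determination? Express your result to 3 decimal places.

r² = (-0.275)² = 0.076

0.076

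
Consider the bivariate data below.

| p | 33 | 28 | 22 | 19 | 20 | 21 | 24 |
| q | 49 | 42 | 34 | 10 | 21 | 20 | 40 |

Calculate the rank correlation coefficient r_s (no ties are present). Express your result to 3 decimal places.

Rank p: 7, 6, 4, 1, 2, 3, 5
Rank q: 7, 6, 4, 1, 3, 2, 5
d = rank(p) − rank(q): 0, 0, 0, 0, -1, 1, 0; Σd² = 2
ρ = 1 − 6Σd² / [n(n²−1)] = 1 − 6×2 / (7×48) = 1 − 12/336 ≈ 0.964

0.964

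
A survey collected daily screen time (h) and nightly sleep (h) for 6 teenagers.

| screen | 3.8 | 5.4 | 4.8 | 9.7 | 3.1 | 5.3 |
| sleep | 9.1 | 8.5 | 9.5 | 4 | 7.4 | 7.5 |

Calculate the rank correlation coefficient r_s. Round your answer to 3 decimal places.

Rank screen: 2, 5, 3, 6, 1, 4
Rank sleep: 5, 4, 6, 1, 2, 3
d = rank(screen) − rank(sleep): -3, 1, -3, 5, -1, 1; Σd² = 46
ρ = 1 − 6Σd² / [n(n²−1)] = 1 − 6×46 / (6×35) = 1 − 276/210 ≈ -0.314

-0.314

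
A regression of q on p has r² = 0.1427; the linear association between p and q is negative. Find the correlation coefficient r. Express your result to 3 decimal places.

|r| = √0.1427 = 0.378
The association is negative, so r = −0.378.

-0.378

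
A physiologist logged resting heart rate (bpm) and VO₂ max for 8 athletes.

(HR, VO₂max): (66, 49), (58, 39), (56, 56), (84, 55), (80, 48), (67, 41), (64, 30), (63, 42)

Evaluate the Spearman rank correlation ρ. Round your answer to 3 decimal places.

Rank HR: 5, 2, 1, 8, 7, 6, 4, 3
Rank VO₂max: 6, 2, 8, 7, 5, 3, 1, 4
d = rank(HR) − rank(VO₂max): -1, 0, -7, 1, 2, 3, 3, -1; Σd² = 74
ρ = 1 − 6Σd² / [n(n²−1)] = 1 − 6×74 / (8×63) = 1 − 444/504 ≈ 0.119

0.119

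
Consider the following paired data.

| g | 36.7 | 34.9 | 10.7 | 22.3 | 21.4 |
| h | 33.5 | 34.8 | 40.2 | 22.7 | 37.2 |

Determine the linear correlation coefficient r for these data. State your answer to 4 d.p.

-0.2361

n = 5, Σg = 126, Σh = 168.4, Σg² = 3634.64, Σh² = 5848.46, Σgh = 4176.4
nΣgh − ΣgΣh = 20882 − 21218.4 = -336.4
nΣg² − (Σg)² = 18173.2 − 15876 = 2297.2; nΣh² − (Σh)² = 29242.3 − 28358.56 = 883.74
r = -336.4 / √(2297.2 × 883.74) = -336.4 / 1424.8254 ≈ -0.2361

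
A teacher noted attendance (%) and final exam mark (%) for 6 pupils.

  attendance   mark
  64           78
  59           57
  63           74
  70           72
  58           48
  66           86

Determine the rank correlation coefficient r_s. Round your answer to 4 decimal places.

Rank attendance: 4, 2, 3, 6, 1, 5
Rank mark: 5, 2, 4, 3, 1, 6
d = rank(attendance) − rank(mark): -1, 0, -1, 3, 0, -1; Σd² = 12
ρ = 1 − 6Σd² / [n(n²−1)] = 1 − 6×12 / (6×35) = 1 − 72/210 ≈ 0.6571

0.6571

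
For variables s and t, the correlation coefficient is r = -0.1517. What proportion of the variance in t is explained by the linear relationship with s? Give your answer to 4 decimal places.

0.0230

r² = (-0.1517)² = 0.0230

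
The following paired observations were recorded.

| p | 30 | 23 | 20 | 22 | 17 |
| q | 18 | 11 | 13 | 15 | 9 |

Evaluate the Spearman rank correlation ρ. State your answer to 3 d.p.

0.700

Rank p: 5, 4, 2, 3, 1
Rank q: 5, 2, 3, 4, 1
d = rank(p) − rank(q): 0, 2, -1, -1, 0; Σd² = 6
ρ = 1 − 6Σd² / [n(n²−1)] = 1 − 6×6 / (5×24) = 1 − 36/120 ≈ 0.700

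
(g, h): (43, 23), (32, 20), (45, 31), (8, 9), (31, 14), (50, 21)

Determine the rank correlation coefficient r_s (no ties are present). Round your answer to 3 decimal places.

Rank g: 4, 3, 5, 1, 2, 6
Rank h: 5, 3, 6, 1, 2, 4
d = rank(g) − rank(h): -1, 0, -1, 0, 0, 2; Σd² = 6
ρ = 1 − 6Σd² / [n(n²−1)] = 1 − 6×6 / (6×35) = 1 − 36/210 ≈ 0.829

0.829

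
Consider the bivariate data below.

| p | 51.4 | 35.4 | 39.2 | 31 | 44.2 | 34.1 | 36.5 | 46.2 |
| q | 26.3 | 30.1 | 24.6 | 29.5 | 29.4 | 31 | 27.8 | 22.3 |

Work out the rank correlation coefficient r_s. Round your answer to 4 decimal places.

Rank p: 8, 3, 5, 1, 6, 2, 4, 7
Rank q: 3, 7, 2, 6, 5, 8, 4, 1
d = rank(p) − rank(q): 5, -4, 3, -5, 1, -6, 0, 6; Σd² = 148
ρ = 1 − 6Σd² / [n(n²−1)] = 1 − 6×148 / (8×63) = 1 − 888/504 ≈ -0.7619

-0.7619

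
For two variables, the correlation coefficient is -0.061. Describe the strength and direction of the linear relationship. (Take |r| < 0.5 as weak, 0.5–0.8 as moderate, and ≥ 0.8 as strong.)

weak negative

r = -0.061 < 0 so the relationship is negative.
|r| = 0.061, which falls in the weak range.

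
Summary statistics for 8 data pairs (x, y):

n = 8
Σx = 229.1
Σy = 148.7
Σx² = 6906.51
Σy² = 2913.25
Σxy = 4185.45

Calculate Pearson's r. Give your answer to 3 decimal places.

r = (nΣxy − ΣxΣy) / √[(nΣx² − (Σx)²)(nΣy² − (Σy)²)]
Numerator: 8×4185.45 − 229.1×148.7 = -583.57
Denominator: √[(55252.08 − 52486.81)(23306 − 22111.69)] = √[2765.27 × 1194.31] = 1817.3028
r = -583.57 / 1817.3028 ≈ -0.321

-0.321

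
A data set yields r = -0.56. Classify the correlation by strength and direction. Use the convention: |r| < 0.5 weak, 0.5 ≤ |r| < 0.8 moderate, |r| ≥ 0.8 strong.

moderate negative

r = -0.56 < 0 so the relationship is negative.
|r| = 0.56, which falls in the moderate range.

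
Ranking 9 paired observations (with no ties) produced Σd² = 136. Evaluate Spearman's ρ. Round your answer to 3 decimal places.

-0.133

ρ = 1 − 6Σd² / [n(n²−1)] = 1 − 6×136 / (9×80)
  = 1 − 816/720 = 1 − 1.1333 ≈ -0.133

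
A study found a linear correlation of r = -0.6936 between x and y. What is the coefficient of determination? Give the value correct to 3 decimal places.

r² = (-0.6936)² = 0.481

0.481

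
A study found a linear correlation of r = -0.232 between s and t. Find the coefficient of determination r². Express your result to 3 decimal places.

r² = (-0.232)² = 0.054

0.054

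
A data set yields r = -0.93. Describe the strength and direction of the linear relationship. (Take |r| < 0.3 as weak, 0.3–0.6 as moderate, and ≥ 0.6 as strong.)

strong negative

r = -0.93 < 0 so the relationship is negative.
|r| = 0.93, which falls in the strong range.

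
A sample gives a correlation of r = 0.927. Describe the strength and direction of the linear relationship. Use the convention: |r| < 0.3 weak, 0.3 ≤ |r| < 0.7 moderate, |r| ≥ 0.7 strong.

r = 0.927 > 0 so the relationship is positive.
|r| = 0.927, which falls in the strong range.

strong positive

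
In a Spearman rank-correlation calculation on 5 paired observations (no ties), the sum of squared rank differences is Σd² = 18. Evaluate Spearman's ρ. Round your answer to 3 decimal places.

0.100

ρ = 1 − 6Σd² / [n(n²−1)] = 1 − 6×18 / (5×24)
  = 1 − 108/120 = 1 − 0.9000 ≈ 0.100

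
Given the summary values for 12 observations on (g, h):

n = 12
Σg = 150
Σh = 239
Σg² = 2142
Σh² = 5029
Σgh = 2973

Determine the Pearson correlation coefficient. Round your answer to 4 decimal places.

r = (nΣgh − ΣgΣh) / √[(nΣg² − (Σg)²)(nΣh² − (Σh)²)]
Numerator: 12×2973 − 150×239 = -174
Denominator: √[(25704 − 22500)(60348 − 57121)] = √[3204 × 3227] = 3215.4794
r = -174 / 3215.4794 ≈ -0.0541

-0.0541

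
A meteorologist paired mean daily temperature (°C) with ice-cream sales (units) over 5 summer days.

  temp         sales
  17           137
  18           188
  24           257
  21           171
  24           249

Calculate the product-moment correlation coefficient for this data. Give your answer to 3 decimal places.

n = 5, Σx = 104, Σy = 1002, Σx² = 2206, Σy² = 211404, Σxy = 21448
nΣxy − ΣxΣy = 107240 − 104208 = 3032
nΣx² − (Σx)² = 11030 − 10816 = 214; nΣy² − (Σy)² = 1057020 − 1004004 = 53016
r = 3032 / √(214 × 53016) = 3032 / 3368.2969 ≈ 0.900

0.900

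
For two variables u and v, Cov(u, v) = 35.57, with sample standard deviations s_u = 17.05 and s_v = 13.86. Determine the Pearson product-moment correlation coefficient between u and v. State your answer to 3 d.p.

0.151

r = Cov(u,v) / (s_u · s_v) = 35.57 / (17.05 × 13.86)
  = 35.57 / 236.3130 ≈ 0.151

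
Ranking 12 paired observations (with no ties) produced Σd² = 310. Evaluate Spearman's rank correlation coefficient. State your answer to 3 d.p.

ρ = 1 − 6Σd² / [n(n²−1)] = 1 − 6×310 / (12×143)
  = 1 − 1860/1716 = 1 − 1.0839 ≈ -0.084

-0.084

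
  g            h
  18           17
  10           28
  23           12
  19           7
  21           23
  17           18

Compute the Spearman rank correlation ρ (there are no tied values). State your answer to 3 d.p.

Rank g: 3, 1, 6, 4, 5, 2
Rank h: 3, 6, 2, 1, 5, 4
d = rank(g) − rank(h): 0, -5, 4, 3, 0, -2; Σd² = 54
ρ = 1 − 6Σd² / [n(n²−1)] = 1 − 6×54 / (6×35) = 1 − 324/210 ≈ -0.543

-0.543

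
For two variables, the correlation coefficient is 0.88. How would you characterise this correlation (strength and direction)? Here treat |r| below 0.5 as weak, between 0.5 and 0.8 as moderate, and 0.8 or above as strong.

strong positive

r = 0.88 > 0 so the relationship is positive.
|r| = 0.88, which falls in the strong range.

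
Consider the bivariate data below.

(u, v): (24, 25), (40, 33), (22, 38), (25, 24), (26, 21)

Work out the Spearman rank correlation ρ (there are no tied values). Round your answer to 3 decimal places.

Rank u: 2, 5, 1, 3, 4
Rank v: 3, 4, 5, 2, 1
d = rank(u) − rank(v): -1, 1, -4, 1, 3; Σd² = 28
ρ = 1 − 6Σd² / [n(n²−1)] = 1 − 6×28 / (5×24) = 1 − 168/120 ≈ -0.400

-0.400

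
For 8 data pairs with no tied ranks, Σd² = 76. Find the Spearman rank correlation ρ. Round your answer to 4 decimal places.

ρ = 1 − 6Σd² / [n(n²−1)] = 1 − 6×76 / (8×63)
  = 1 − 456/504 = 1 − 0.90476 ≈ 0.0952

0.0952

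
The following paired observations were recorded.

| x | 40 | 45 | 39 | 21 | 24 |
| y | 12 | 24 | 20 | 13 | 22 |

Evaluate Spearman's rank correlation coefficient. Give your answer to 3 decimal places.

0.300

Rank x: 4, 5, 3, 1, 2
Rank y: 1, 5, 3, 2, 4
d = rank(x) − rank(y): 3, 0, 0, -1, -2; Σd² = 14
ρ = 1 − 6Σd² / [n(n²−1)] = 1 − 6×14 / (5×24) = 1 − 84/120 ≈ 0.300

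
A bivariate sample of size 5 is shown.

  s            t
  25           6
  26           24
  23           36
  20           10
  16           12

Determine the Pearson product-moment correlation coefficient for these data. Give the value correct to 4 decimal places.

0.2907

n = 5, Σs = 110, Σt = 88, Σs² = 2486, Σt² = 2152, Σst = 1994
nΣst − ΣsΣt = 9970 − 9680 = 290
nΣs² − (Σs)² = 12430 − 12100 = 330; nΣt² − (Σt)² = 10760 − 7744 = 3016
r = 290 / √(330 × 3016) = 290 / 997.6372 ≈ 0.2907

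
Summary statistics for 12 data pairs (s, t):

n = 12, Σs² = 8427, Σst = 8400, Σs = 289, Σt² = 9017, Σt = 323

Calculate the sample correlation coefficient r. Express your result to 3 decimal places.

r = (nΣst − ΣsΣt) / √[(nΣs² − (Σs)²)(nΣt² − (Σt)²)]
Numerator: 12×8400 − 289×323 = 7453
Denominator: √[(101124 − 83521)(108204 − 104329)] = √[17603 × 3875] = 8259.0329
r = 7453 / 8259.0329 ≈ 0.902

0.902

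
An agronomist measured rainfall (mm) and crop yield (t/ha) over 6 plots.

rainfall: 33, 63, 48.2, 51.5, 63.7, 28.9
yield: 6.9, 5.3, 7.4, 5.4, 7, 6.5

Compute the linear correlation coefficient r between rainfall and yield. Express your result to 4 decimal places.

n = 6, Σx = 288.3, Σy = 38.5, Σx² = 14926.39, Σy² = 250.87, Σxy = 1830.13
nΣxy − ΣxΣy = 10980.78 − 11099.55 = -118.77
nΣx² − (Σx)² = 89558.34 − 83116.89 = 6441.45; nΣy² − (Σy)² = 1505.22 − 1482.25 = 22.97
r = -118.77 / √(6441.45 × 22.97) = -118.77 / 384.6558 ≈ -0.3088

-0.3088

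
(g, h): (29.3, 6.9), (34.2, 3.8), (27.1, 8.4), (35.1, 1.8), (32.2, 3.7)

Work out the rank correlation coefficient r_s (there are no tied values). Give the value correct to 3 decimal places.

-0.900

Rank g: 2, 4, 1, 5, 3
Rank h: 4, 3, 5, 1, 2
d = rank(g) − rank(h): -2, 1, -4, 4, 1; Σd² = 38
ρ = 1 − 6Σd² / [n(n²−1)] = 1 − 6×38 / (5×24) = 1 − 228/120 ≈ -0.900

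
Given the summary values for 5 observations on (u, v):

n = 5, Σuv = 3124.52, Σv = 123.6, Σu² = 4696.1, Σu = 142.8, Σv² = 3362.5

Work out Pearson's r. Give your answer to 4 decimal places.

r = (nΣuv − ΣuΣv) / √[(nΣu² − (Σu)²)(nΣv² − (Σv)²)]
Numerator: 5×3124.52 − 142.8×123.6 = -2027.48
Denominator: √[(23480.5 − 20391.84)(16812.5 − 15276.96)] = √[3088.66 × 1535.54] = 2177.7881
r = -2027.48 / 2177.7881 ≈ -0.9310

-0.9310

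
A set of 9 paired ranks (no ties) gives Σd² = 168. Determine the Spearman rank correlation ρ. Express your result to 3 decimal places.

ρ = 1 − 6Σd² / [n(n²−1)] = 1 − 6×168 / (9×80)
  = 1 − 1008/720 = 1 − 1.4000 ≈ -0.400

-0.400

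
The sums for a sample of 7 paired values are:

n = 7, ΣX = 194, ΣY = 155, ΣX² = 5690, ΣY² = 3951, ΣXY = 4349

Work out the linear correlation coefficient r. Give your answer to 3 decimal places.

r = (nΣXY − ΣXΣY) / √[(nΣX² − (ΣX)²)(nΣY² − (ΣY)²)]
Numerator: 7×4349 − 194×155 = 373
Denominator: √[(39830 − 37636)(27657 − 24025)] = √[2194 × 3632] = 2822.8723
r = 373 / 2822.8723 ≈ 0.132

0.132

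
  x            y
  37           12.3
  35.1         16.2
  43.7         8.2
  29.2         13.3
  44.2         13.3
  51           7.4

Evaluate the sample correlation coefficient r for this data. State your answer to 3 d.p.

-0.725

n = 6, Σx = 240.2, Σy = 70.7, Σx² = 9917.98, Σy² = 889.51, Σxy = 2735.68
nΣxy − ΣxΣy = 16414.08 − 16982.14 = -568.06
nΣx² − (Σx)² = 59507.88 − 57696.04 = 1811.84; nΣy² − (Σy)² = 5337.06 − 4998.49 = 338.57
r = -568.06 / √(1811.84 × 338.57) = -568.06 / 783.2207 ≈ -0.725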